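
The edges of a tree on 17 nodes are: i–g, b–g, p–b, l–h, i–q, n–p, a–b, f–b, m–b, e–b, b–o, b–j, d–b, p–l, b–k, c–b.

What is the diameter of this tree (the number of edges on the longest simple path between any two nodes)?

6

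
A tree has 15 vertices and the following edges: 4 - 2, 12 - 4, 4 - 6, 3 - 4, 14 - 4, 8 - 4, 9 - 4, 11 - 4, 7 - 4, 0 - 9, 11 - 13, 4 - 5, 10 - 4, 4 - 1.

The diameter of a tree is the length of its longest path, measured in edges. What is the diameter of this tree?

4

A longest path is 13-11-4-9-0, with 4 edges.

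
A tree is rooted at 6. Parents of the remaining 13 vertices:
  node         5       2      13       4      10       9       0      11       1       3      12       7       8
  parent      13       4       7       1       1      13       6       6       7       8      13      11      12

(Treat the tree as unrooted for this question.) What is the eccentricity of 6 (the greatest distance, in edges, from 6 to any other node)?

6

Distances from 6 peak at 6, attained at 3.
6–11–7–13–12–8–3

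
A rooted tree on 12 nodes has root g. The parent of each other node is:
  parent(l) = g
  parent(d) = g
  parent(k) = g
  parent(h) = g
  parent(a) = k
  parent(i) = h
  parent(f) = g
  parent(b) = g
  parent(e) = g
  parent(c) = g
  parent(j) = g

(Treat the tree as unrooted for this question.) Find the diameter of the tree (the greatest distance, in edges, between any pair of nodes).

A longest path is i-h-g-k-a, with 4 edges.

4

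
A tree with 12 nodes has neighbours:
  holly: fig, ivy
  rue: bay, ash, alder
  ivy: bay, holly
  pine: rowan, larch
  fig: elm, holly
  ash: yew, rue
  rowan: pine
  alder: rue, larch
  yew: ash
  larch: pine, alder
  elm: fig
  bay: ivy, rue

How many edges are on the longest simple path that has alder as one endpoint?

Distances from alder peak at 6, attained at elm.
alder–rue–bay–ivy–holly–fig–elm

6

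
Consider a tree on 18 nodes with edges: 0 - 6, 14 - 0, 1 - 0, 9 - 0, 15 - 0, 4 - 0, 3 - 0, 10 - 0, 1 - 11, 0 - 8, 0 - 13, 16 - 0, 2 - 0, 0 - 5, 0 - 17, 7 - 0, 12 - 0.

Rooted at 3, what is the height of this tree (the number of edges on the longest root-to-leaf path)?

3

The longest root-to-leaf path is 3 → 0 → 1 → 11 (3 edges).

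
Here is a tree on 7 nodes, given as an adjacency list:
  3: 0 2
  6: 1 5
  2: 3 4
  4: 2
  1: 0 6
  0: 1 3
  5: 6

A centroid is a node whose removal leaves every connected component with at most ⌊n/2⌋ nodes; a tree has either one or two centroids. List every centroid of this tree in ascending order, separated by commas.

0

Removing 0 splits the tree into components of sizes 3, 3; the largest is 3 ≤ ⌊7/2⌋ = 3.
Every other node leaves some component of size > 3, so the centroid is unique.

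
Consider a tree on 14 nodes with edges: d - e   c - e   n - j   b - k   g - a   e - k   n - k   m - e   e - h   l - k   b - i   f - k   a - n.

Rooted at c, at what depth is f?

3

c–e–k–f — 3 edges.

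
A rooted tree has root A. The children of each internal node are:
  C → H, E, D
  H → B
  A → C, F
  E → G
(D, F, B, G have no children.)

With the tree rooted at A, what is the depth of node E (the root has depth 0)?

A – C – E — 2 edges.

2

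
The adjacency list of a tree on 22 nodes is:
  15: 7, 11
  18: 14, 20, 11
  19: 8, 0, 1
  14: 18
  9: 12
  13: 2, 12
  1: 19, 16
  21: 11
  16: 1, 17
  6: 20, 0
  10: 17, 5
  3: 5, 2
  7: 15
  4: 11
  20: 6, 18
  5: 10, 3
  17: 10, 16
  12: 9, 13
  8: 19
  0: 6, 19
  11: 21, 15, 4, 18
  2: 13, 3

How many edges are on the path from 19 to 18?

19 - 0 - 6 - 20 - 18: 4 edges.

4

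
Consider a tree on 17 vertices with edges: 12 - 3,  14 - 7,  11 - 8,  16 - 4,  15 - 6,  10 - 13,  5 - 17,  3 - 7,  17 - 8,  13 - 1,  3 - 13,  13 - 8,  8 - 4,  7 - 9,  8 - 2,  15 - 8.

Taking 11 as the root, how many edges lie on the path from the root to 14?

Climbing from 14 to the root: 14 – 7 – 3 – 13 – 8 – 11. That's 5 steps.

5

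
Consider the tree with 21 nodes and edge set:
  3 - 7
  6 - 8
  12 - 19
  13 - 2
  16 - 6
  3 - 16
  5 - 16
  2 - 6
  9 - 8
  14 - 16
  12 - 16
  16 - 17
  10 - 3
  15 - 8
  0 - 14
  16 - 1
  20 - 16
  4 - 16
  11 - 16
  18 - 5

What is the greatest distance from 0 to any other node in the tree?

5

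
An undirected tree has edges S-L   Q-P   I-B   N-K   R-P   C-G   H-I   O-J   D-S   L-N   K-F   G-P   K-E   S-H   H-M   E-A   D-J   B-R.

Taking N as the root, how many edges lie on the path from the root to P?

7

N – L – S – H – I – B – R – P — 7 edges.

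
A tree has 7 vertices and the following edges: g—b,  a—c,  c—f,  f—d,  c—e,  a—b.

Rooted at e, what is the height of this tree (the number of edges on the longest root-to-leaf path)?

4

The longest root-to-leaf path is e–c–a–b–g (4 edges).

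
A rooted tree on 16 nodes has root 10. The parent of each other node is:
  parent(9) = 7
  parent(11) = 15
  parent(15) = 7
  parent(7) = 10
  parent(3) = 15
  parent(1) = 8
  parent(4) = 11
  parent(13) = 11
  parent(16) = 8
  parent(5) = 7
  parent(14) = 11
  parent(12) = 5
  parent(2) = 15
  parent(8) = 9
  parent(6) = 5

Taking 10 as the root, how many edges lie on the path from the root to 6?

3

Path from 10 to 6: 10 – 7 – 5 – 6, which has 3 edges.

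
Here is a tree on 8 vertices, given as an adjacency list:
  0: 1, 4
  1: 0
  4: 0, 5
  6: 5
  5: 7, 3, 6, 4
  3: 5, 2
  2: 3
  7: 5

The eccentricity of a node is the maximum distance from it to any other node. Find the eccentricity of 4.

3

The node farthest from 4 is 2, via 4 – 5 – 3 – 2 — 3 edges.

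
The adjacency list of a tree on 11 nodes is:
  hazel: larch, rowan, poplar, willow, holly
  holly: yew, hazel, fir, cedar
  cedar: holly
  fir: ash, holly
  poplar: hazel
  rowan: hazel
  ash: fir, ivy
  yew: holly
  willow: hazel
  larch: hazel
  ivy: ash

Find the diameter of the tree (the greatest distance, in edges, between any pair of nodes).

Starting from ivy, a farthest node is rowan at distance 5.
One longest path: ivy-ash-fir-holly-hazel-rowan.
So the diameter is 5.

5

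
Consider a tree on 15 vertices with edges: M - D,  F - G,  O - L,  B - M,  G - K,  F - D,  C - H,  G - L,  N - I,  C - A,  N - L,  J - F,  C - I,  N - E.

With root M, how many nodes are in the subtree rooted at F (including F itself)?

12

The subtree rooted at F contains: F, G, J, L, K, N, O, E, I, C, H, A — 12 nodes.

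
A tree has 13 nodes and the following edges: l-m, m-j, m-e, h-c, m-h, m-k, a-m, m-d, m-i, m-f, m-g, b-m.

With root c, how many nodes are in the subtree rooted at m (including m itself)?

11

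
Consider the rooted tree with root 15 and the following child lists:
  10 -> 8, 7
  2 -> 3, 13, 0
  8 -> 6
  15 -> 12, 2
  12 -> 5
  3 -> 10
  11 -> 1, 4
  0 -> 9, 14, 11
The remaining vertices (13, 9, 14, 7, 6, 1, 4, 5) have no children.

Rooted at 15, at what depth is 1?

15–2–0–11–1 — 4 edges.

4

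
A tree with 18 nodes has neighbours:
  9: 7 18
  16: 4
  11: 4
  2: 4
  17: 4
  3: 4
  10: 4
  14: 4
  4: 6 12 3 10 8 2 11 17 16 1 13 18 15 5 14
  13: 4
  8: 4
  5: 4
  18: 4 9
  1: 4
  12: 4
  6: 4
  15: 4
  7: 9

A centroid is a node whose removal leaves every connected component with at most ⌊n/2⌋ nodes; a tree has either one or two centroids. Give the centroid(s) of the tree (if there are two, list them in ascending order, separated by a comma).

4

Removing 4 splits the tree into components of sizes 3, 1, 1, 1, 1, 1, 1, 1, 1, 1, 1, 1, 1, 1, 1; the largest is 3 ≤ ⌊18/2⌋ = 9.
No neighbour of 4 does as well, so 4 is the unique centroid.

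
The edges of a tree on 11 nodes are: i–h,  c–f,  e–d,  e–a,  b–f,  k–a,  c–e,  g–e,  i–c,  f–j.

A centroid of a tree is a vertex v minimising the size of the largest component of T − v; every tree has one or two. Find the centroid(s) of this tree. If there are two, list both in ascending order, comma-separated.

Delete c: the remaining components have sizes 5, 3, 2. Max 5 ≤ 5, so c is a centroid.
Every other node leaves some component of size > 5, so the centroid is unique.

c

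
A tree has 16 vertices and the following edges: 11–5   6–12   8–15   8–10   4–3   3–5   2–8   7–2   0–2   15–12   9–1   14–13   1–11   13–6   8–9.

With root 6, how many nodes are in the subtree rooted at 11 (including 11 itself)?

11's subtree: {11, 5, 3, 4}, size 4.

4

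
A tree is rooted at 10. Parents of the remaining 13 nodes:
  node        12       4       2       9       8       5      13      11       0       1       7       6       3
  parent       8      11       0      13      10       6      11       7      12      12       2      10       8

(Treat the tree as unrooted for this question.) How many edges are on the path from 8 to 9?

7

The path is 8–12–0–2–7–11–13–9, which has 7 edges.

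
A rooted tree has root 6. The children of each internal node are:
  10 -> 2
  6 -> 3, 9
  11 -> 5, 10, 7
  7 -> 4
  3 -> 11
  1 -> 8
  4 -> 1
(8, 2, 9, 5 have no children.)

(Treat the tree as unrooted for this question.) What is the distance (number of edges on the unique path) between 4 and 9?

5

Walking from 4: 4 - 7 - 11 - 3 - 6 - 9. Length 5.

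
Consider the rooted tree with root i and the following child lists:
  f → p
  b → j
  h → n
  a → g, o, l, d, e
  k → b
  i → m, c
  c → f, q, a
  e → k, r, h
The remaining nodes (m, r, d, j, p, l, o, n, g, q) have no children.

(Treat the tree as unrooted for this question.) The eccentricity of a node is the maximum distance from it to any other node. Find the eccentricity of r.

5

Distances from r peak at 5, attained at p (m also at distance 5).
r – e – a – c – f – p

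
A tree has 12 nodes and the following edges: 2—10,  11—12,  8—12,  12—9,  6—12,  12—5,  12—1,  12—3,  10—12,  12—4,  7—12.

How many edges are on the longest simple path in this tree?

BFS from 2 reaches 7 last, at distance 3; BFS from 7 confirms no node is farther.
Path: 2–10–12–7.

3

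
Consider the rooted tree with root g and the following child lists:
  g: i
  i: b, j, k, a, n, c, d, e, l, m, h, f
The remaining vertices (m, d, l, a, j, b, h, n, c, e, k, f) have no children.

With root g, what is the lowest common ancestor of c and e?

i

Path c→root: c i g; path e→root: e i g.
First common node: i.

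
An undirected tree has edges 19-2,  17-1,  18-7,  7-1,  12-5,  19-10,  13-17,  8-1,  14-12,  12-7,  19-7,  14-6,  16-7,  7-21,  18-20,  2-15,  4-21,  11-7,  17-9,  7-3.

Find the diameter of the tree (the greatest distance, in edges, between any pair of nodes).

6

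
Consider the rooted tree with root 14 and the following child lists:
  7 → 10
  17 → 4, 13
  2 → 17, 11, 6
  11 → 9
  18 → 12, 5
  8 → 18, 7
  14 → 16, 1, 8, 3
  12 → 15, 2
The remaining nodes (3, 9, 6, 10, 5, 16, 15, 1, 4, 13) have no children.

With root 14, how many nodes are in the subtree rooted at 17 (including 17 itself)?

The subtree rooted at 17 contains: 17, 13, 4 — 3 nodes.

3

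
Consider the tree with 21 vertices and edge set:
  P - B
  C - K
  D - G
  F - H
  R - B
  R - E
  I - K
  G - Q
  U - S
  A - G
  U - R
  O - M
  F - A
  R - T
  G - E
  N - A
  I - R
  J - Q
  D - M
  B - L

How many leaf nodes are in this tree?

9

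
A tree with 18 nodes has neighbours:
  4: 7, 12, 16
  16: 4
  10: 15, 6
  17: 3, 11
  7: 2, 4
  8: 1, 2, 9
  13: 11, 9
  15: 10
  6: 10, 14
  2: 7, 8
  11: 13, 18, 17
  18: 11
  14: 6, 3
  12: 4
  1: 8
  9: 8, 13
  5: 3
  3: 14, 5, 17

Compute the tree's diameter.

13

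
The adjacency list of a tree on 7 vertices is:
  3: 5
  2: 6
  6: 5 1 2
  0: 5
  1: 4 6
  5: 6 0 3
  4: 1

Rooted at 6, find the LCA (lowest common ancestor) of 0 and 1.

0's ancestor chain is 0, 5, 6 and 1's is 1, 6; they first meet at 6.

6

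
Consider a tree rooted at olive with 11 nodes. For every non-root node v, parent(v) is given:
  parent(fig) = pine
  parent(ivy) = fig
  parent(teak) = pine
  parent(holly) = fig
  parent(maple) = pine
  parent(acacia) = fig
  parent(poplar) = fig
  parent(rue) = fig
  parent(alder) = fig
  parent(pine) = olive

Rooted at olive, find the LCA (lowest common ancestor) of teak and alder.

Ancestors of teak (toward the root): teak, pine, olive.
Ancestors of alder: alder, fig, pine, olive.
The deepest node appearing in both lists is pine.

pine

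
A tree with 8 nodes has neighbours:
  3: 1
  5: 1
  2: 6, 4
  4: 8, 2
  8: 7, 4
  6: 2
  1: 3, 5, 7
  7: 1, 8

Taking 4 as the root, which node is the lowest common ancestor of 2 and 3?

4

2's ancestor chain is 2, 4 and 3's is 3, 1, 7, 8, 4; they first meet at 4.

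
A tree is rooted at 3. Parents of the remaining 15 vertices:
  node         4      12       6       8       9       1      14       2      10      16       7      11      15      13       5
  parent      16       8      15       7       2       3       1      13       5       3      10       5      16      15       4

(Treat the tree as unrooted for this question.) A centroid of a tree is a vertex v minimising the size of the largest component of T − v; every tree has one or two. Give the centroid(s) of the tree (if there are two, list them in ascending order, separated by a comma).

If 16 is removed the pieces have sizes 7, 5, 3, all ≤ ⌊16/2⌋ = 8.
No neighbour of 16 does as well, so 16 is the unique centroid.

16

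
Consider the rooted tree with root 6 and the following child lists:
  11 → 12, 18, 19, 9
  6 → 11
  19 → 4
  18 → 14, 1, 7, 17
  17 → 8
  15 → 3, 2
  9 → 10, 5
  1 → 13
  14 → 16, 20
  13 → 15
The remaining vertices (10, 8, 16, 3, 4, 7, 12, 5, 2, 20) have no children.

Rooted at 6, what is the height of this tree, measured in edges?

6

A deepest node is 2, reached by 6-11-18-1-13-15-2.
That path has 6 edges, so the height is 6.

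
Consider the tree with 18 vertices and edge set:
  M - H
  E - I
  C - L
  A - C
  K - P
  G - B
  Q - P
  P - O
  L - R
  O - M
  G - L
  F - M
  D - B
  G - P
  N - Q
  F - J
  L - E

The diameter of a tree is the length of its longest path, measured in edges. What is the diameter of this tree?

8

Starting from J, a farthest node is I at distance 8.
One longest path: J - F - M - O - P - G - L - E - I.
So the diameter is 8.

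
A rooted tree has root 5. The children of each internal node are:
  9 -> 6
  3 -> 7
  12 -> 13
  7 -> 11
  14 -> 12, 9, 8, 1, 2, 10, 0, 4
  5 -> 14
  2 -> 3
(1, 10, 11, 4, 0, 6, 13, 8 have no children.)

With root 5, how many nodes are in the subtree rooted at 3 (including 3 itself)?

3

The subtree rooted at 3 contains: 3, 7, 11 — 3 nodes.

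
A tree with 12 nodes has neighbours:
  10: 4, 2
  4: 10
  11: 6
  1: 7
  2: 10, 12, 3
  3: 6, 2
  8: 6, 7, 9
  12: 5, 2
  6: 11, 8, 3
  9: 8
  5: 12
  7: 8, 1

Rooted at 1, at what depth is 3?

Climbing from 3 to the root: 3–6–8–7–1. That's 4 steps.

4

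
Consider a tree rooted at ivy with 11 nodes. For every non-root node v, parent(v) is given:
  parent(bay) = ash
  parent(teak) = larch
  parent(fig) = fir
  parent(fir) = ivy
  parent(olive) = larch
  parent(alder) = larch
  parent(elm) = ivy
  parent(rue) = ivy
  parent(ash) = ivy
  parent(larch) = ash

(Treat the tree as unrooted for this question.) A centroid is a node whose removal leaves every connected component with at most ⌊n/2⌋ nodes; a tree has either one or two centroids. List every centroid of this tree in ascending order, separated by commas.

ash

Removing ash splits the tree into components of sizes 5, 4, 1; the largest is 5 ≤ ⌊11/2⌋ = 5.
No neighbour of ash does as well, so ash is the unique centroid.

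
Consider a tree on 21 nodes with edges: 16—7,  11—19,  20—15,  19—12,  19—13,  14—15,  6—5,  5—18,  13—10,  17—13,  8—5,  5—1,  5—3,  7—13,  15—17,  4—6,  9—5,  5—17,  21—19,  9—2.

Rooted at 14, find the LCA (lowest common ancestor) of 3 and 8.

5

Path 3→root: 3 5 17 15 14; path 8→root: 8 5 17 15 14.
First common node: 5.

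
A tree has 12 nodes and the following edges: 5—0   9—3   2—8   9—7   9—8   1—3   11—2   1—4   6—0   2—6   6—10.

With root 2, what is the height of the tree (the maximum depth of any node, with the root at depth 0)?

4 sits deepest: 2–8–9–3–1–4 — 5 edges from the root.

5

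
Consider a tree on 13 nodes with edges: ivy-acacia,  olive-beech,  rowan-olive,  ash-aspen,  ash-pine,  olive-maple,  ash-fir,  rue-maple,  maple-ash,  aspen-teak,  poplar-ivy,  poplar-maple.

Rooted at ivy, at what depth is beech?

4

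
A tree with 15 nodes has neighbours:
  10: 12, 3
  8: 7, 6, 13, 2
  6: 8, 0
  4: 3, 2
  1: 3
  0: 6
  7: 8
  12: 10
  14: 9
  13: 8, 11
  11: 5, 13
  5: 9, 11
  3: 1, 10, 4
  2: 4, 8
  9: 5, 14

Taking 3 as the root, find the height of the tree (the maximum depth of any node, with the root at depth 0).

8

A deepest node is 14, reached by 3–4–2–8–13–11–5–9–14.
That path has 8 edges, so the height is 8.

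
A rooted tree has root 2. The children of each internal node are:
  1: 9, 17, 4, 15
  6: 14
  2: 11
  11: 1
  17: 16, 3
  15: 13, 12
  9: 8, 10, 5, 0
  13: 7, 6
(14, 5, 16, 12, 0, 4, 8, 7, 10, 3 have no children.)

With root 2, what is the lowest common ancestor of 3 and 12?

3's ancestor chain is 3, 17, 1, 11, 2 and 12's is 12, 15, 1, 11, 2; they first meet at 1.

1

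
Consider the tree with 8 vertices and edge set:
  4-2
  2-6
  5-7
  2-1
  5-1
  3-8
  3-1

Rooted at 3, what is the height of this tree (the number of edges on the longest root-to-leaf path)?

A deepest node is 7, reached by 3 – 1 – 5 – 7.
That path has 3 edges, so the height is 3.

3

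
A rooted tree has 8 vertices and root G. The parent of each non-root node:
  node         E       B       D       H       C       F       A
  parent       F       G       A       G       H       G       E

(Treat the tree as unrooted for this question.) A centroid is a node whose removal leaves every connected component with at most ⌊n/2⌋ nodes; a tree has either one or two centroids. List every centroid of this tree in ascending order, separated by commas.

If G is removed the pieces have sizes 4, 2, 1, all ≤ ⌊8/2⌋ = 4.
F is adjacent to G and is also a centroid (the largest component after removing it is likewise 4).

F, G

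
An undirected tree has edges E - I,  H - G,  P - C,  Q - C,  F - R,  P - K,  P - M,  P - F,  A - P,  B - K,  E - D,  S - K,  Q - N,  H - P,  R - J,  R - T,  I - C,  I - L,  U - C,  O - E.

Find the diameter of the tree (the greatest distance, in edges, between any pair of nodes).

Starting from O, a farthest node is J at distance 7.
One longest path: O-E-I-C-P-F-R-J.
So the diameter is 7.

7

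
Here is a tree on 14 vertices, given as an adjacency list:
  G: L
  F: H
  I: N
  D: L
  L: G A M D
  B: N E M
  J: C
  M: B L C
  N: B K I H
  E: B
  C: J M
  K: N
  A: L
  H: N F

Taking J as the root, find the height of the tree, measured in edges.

6

A deepest node is F, reached by J → C → M → B → N → H → F.
That path has 6 edges, so the height is 6.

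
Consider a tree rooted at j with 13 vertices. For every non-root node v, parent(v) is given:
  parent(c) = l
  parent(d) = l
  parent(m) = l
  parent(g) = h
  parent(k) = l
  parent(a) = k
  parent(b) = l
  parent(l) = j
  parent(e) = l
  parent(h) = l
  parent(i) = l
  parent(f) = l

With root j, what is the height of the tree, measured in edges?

a sits deepest: j → l → k → a — 3 edges from the root.

3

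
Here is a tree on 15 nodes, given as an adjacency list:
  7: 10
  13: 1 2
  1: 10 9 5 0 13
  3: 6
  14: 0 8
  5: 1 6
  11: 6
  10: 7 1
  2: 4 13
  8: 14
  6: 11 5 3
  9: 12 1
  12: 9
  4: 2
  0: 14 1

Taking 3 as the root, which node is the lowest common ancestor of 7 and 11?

7's ancestor chain is 7, 10, 1, 5, 6, 3 and 11's is 11, 6, 3; they first meet at 6.

6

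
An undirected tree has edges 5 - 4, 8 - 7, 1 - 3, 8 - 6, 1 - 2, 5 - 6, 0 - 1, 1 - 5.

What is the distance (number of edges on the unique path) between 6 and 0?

The path is 6–5–1–0, which has 3 edges.

3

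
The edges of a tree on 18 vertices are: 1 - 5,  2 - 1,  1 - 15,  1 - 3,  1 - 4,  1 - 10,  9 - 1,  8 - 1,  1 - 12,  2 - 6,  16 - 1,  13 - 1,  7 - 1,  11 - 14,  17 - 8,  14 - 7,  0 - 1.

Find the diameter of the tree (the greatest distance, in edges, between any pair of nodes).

BFS from 11 reaches 17 last, at distance 5; BFS from 17 confirms no node is farther.
Path: 11 - 14 - 7 - 1 - 8 - 17.

5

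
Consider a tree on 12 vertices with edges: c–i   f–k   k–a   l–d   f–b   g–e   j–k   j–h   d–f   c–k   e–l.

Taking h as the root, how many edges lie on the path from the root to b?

4

Path from h to b: h – j – k – f – b, which has 4 edges.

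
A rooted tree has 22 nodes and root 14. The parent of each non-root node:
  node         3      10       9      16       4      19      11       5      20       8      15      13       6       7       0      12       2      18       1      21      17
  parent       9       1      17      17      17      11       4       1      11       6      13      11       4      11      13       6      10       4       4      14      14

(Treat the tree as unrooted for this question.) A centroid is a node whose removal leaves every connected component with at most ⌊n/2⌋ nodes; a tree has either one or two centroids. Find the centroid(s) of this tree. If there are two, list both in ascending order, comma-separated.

4

If 4 is removed the pieces have sizes 7, 6, 4, 3, 1, all ≤ ⌊22/2⌋ = 11.
Every other node leaves some component of size > 11, so the centroid is unique.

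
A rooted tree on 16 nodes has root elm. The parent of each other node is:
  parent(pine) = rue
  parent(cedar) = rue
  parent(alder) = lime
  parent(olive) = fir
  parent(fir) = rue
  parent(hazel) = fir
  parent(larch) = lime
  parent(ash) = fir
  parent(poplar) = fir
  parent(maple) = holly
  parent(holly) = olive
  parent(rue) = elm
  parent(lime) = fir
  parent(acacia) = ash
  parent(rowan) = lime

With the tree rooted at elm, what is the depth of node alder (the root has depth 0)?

elm – rue – fir – lime – alder — 4 edges.

4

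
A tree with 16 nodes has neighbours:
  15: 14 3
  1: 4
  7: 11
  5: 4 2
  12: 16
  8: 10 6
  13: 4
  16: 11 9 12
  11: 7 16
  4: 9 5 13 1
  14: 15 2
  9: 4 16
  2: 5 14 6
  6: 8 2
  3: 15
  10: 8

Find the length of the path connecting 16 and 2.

The path is 16–9–4–5–2, which has 4 edges.

4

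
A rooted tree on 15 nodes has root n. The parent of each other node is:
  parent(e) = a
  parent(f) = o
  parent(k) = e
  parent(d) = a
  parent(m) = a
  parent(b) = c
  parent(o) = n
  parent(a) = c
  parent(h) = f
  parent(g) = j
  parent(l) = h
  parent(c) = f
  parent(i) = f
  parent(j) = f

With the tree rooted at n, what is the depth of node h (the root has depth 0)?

3

n → o → f → h — 3 edges.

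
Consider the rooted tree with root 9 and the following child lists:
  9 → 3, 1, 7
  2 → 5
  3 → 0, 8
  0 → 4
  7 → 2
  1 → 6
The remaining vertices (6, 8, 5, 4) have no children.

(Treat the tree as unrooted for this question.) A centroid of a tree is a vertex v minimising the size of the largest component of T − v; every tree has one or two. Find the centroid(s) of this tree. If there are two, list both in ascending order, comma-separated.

9

If 9 is removed the pieces have sizes 4, 3, 2, all ≤ ⌊10/2⌋ = 5.
No neighbour of 9 does as well, so 9 is the unique centroid.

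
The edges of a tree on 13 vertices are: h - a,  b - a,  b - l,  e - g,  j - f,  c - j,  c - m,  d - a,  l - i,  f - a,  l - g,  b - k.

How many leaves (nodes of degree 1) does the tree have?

Exactly 6 nodes have a single neighbour: d, e, h, i, k, m.

6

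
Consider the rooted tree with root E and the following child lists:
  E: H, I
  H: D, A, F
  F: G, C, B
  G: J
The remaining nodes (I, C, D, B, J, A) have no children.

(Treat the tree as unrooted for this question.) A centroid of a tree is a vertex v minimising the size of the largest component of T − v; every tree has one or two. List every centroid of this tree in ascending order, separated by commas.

F, H

Removing H splits the tree into components of sizes 5, 2, 1, 1; the largest is 5 ≤ ⌊10/2⌋ = 5.
Its neighbour F also leaves a largest component of size 5, so both are centroids.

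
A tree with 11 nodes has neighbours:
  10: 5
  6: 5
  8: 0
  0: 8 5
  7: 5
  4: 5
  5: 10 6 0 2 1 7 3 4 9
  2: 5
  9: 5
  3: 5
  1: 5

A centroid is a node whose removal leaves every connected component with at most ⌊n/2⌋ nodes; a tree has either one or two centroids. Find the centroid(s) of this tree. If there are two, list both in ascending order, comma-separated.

If 5 is removed the pieces have sizes 2, 1, 1, 1, 1, 1, 1, 1, 1, all ≤ ⌊11/2⌋ = 5.
Every other node leaves some component of size > 5, so the centroid is unique.

5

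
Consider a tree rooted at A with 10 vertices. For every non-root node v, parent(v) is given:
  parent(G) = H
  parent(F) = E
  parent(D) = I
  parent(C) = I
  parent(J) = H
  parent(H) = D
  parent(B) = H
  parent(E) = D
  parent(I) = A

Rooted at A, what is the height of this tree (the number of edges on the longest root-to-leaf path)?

4

A deepest node is B, reached by A–I–D–H–B.
That path has 4 edges, so the height is 4.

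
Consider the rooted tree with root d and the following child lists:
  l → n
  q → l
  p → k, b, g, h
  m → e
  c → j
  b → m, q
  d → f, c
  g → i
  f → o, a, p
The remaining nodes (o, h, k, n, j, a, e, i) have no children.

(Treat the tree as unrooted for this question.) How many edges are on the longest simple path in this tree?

8

Starting from j, a farthest node is n at distance 8.
One longest path: j-c-d-f-p-b-q-l-n.
So the diameter is 8.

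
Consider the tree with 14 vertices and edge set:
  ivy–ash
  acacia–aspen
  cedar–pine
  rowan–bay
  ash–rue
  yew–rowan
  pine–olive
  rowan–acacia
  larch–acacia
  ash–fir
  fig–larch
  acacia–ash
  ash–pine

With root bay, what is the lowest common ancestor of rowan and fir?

Path rowan→root: rowan bay; path fir→root: fir ash acacia rowan bay.
First common node: rowan.

rowan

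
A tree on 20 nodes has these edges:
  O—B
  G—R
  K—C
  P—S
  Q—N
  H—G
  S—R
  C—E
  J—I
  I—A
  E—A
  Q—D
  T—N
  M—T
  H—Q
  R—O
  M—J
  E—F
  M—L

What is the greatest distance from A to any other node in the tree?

11

The node farthest from A is P (B also at distance 11), via A–I–J–M–T–N–Q–H–G–R–S–P — 11 edges.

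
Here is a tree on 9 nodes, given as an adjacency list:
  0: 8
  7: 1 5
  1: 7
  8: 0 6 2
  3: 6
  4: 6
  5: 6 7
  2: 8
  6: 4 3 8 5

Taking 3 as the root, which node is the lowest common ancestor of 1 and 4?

6

Path 1→root: 1 7 5 6 3; path 4→root: 4 6 3.
First common node: 6.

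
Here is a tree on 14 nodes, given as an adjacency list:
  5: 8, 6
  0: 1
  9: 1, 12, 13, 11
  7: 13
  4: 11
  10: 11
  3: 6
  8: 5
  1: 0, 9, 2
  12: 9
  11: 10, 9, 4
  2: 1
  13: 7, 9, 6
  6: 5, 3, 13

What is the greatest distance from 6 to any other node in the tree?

A farthest node from 6 is 4 (10, 2, 0 also at distance 4).
The path 6–13–9–11–4 has 4 edges.

4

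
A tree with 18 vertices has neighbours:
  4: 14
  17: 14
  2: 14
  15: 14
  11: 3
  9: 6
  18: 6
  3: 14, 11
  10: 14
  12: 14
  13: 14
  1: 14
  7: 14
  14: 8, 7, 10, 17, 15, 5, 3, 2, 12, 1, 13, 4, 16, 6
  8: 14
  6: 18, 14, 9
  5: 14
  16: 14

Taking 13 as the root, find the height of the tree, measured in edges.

3

A deepest node is 11, reached by 13–14–3–11.
That path has 3 edges, so the height is 3.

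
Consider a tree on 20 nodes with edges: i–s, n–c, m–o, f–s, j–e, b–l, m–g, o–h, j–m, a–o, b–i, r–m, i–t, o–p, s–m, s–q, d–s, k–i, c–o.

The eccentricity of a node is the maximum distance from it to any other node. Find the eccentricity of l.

The node farthest from l is n, via l – b – i – s – m – o – c – n — 7 edges.

7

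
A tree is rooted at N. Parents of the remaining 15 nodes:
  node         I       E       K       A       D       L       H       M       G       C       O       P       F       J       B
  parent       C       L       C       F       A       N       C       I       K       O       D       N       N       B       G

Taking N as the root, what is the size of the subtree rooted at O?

9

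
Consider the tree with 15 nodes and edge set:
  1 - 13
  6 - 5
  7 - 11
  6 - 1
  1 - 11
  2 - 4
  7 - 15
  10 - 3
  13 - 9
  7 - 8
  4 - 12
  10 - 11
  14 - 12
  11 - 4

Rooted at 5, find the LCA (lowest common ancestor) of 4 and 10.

11

Path 4→root: 4 11 1 6 5; path 10→root: 10 11 1 6 5.
First common node: 11.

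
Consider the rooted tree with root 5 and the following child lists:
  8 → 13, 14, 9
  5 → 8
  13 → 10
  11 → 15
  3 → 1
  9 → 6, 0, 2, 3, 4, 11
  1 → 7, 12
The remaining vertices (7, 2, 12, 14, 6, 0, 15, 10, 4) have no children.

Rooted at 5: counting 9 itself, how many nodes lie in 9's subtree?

Descendants of 9 (including itself): 9, 2, 3, 0, 11, 6, 4, 1, 15, 7, 12. That's 11.

11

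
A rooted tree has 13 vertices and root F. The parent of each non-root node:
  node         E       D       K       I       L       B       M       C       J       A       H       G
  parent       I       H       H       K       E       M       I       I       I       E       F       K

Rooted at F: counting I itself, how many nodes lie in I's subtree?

I's subtree: {I, M, E, C, J, B, L, A}, size 8.

8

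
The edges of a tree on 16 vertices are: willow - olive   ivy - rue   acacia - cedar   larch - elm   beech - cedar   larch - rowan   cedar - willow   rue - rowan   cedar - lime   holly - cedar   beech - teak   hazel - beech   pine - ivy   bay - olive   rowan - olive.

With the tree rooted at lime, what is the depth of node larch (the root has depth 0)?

5

lime – cedar – willow – olive – rowan – larch — 5 edges.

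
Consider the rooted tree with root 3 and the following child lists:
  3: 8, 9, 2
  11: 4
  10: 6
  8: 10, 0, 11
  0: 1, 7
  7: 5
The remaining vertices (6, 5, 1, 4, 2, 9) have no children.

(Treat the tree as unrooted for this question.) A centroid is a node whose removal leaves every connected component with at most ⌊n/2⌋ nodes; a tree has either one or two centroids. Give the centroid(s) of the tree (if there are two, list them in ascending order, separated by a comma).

Delete 8: the remaining components have sizes 4, 3, 2, 2. Max 4 ≤ 6, so 8 is a centroid.
No neighbour of 8 does as well, so 8 is the unique centroid.

8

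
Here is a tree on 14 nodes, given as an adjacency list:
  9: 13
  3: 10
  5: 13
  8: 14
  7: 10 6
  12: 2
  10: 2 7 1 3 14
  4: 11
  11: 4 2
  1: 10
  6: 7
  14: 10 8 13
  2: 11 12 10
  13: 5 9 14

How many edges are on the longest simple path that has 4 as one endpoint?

6

Distances from 4 peak at 6, attained at 5 (9 also at distance 6).
4-11-2-10-14-13-5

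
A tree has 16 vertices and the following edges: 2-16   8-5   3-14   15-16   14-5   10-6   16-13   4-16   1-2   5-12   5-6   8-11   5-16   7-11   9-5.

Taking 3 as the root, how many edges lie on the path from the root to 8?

3

Path from 3 to 8: 3–14–5–8, which has 3 edges.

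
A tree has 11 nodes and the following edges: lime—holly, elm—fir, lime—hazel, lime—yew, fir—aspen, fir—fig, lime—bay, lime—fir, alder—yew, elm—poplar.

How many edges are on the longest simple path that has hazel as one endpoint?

4

A farthest node from hazel is poplar.
The path hazel – lime – fir – elm – poplar has 4 edges.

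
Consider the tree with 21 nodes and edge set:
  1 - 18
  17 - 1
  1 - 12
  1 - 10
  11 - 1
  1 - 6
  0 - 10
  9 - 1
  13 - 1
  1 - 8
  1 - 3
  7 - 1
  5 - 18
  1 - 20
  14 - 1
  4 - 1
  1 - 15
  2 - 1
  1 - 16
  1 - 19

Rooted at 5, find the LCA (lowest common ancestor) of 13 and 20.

1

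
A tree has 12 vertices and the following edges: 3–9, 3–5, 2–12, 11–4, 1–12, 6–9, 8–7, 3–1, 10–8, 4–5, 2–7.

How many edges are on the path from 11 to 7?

11 – 4 – 5 – 3 – 1 – 12 – 2 – 7: 7 edges.

7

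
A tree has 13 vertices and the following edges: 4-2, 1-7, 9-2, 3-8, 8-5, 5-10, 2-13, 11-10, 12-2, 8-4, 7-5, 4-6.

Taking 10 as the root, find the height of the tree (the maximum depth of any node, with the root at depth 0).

12 sits deepest: 10–5–8–4–2–12 — 5 edges from the root.

5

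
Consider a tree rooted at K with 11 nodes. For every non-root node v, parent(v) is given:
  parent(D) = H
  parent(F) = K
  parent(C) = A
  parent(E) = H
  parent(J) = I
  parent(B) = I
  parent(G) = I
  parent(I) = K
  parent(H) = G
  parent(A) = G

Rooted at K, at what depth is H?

3

K – I – G – H — 3 edges.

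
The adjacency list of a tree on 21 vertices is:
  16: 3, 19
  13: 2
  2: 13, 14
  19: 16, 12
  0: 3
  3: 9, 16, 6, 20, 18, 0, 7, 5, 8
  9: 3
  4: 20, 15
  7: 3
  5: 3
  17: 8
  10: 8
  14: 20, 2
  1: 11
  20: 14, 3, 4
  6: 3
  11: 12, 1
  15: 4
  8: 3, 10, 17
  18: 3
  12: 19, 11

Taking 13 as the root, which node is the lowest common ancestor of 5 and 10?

3

Path 5→root: 5 3 20 14 2 13; path 10→root: 10 8 3 20 14 2 13.
First common node: 3.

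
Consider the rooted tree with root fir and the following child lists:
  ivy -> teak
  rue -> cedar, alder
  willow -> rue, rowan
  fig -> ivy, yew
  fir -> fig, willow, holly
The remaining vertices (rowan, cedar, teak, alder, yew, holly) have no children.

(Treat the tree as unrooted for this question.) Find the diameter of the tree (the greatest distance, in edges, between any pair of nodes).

6

BFS from teak reaches cedar last, at distance 6; BFS from cedar confirms no node is farther.
Path: teak–ivy–fig–fir–willow–rue–cedar.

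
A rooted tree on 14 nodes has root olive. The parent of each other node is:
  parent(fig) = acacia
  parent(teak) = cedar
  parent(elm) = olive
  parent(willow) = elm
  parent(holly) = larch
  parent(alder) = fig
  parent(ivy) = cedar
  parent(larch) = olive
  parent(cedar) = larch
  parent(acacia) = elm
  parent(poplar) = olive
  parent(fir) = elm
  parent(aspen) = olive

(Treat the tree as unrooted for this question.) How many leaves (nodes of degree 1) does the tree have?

8

Degree-1 nodes: alder, aspen, fir, holly, ivy, poplar, teak, willow — 8 of them.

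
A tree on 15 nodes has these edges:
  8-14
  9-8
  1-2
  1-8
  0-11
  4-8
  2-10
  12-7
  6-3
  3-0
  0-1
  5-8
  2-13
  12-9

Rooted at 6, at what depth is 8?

4

6 → 3 → 0 → 1 → 8 — 4 edges.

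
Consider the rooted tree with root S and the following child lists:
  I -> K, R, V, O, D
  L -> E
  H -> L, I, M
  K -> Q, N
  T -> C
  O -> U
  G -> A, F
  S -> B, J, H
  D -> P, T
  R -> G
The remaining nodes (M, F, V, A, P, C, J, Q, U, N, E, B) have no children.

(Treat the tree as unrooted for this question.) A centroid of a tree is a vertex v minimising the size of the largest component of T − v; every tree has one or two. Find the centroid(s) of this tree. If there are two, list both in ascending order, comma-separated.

Removing I splits the tree into components of sizes 7, 4, 4, 3, 2, 1; the largest is 7 ≤ ⌊22/2⌋ = 11.
No neighbour of I does as well, so I is the unique centroid.

I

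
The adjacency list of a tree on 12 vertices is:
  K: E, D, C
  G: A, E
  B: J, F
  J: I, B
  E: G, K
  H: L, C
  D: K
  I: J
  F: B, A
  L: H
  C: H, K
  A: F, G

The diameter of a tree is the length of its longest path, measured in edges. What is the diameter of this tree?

10

BFS from L reaches I last, at distance 10; BFS from I confirms no node is farther.
Path: L-H-C-K-E-G-A-F-B-J-I.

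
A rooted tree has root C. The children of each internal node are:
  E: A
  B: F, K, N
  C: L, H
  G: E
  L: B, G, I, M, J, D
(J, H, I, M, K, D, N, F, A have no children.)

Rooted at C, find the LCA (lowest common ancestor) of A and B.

Ancestors of A (toward the root): A, E, G, L, C.
Ancestors of B: B, L, C.
The deepest node appearing in both lists is L.

L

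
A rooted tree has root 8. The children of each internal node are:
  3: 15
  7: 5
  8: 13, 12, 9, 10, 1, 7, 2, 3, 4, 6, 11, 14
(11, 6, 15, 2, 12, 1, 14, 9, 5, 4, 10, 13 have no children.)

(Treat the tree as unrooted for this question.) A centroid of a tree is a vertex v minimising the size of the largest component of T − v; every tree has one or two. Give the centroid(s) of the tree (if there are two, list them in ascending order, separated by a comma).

8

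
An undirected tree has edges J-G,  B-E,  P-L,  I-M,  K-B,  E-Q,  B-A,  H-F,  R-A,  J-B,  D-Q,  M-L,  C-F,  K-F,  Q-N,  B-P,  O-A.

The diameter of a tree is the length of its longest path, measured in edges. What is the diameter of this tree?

7

BFS from I reaches C last, at distance 7; BFS from C confirms no node is farther.
Path: I–M–L–P–B–K–F–C.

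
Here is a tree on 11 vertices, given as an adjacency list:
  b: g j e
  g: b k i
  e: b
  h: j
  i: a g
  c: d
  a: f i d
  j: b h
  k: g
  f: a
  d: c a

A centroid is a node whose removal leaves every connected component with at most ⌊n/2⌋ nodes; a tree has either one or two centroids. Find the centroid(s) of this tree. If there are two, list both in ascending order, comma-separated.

Delete g: the remaining components have sizes 5, 4, 1. Max 5 ≤ 5, so g is a centroid.
Every other node leaves some component of size > 5, so the centroid is unique.

g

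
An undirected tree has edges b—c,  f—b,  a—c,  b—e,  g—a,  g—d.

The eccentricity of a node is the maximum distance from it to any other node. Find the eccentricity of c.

3

The node farthest from c is d, via c–a–g–d — 3 edges.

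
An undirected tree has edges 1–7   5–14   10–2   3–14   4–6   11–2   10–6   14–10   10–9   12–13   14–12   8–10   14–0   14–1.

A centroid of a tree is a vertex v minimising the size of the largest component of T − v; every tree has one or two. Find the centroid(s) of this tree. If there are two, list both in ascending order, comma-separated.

Removing 14 splits the tree into components of sizes 7, 2, 2, 1, 1, 1; the largest is 7 ≤ ⌊15/2⌋ = 7.
No neighbour of 14 does as well, so 14 is the unique centroid.

14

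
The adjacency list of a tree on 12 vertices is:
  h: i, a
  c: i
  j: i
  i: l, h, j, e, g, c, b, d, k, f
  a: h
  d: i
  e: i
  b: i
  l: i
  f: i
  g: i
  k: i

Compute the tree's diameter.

3

BFS from a reaches l last, at distance 3; BFS from l confirms no node is farther.
Path: a – h – i – l.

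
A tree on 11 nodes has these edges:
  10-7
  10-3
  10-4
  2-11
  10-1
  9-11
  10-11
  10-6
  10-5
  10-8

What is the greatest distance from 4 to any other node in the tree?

3

Distances from 4 peak at 3, attained at 9 (2 also at distance 3).
4-10-11-9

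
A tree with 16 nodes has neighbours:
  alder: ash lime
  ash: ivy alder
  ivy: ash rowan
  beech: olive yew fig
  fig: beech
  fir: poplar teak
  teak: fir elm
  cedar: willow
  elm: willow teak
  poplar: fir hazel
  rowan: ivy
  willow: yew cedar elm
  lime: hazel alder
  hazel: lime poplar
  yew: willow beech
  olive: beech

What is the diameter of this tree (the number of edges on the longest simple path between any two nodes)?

13

Starting from fig, a farthest node is rowan at distance 13.
One longest path: fig - beech - yew - willow - elm - teak - fir - poplar - hazel - lime - alder - ash - ivy - rowan.
So the diameter is 13.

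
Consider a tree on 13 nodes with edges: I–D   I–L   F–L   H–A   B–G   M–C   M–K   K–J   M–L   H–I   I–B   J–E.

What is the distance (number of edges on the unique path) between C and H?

The path is C–M–L–I–H, which has 4 edges.

4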